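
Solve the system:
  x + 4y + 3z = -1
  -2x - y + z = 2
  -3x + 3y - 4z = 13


Using Cramer's rule. Expand each determinant along the first row.
D  = 1*[(-1)*(-4) - 1*3] - 4*[(-2)*(-4) - 1*(-3)] + 3*[(-2)*3 - (-1)*(-3)]
  = 1*(1) - 4*(11) + 3*(-9) = -70
Dx = (-1)*[(-1)*(-4) - 1*3] - 4*[2*(-4) - 1*13] + 3*[2*3 - (-1)*13]
  = (-1)*(1) - 4*(-21) + 3*(19) = 140
Dy = 1*[2*(-4) - 1*13] - (-1)*[(-2)*(-4) - 1*(-3)] + 3*[(-2)*13 - 2*(-3)]
  = 1*(-21) - (-1)*(11) + 3*(-20) = -70
Dz = 1*[(-1)*13 - 2*3] - 4*[(-2)*13 - 2*(-3)] + (-1)*[(-2)*3 - (-1)*(-3)]
  = 1*(-19) - 4*(-20) + (-1)*(-9) = 70
x = Dx/D = 140/-70 = -2, y = Dy/D = -70/-70 = 1, z = Dz/D = 70/-70 = -1
Check eq1: (1)(-2) + (4)(1) + (3)(-1) = -1 = -1 ✓
Check eq2: (-2)(-2) + (-1)(1) + (1)(-1) = 2 = 2 ✓
Check eq3: (-3)(-2) + (3)(1) + (-4)(-1) = 13 = 13 ✓

x = -2, y = 1, z = -1


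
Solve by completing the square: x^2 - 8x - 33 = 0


Start: x^2 - 8x - 33 = 0
Move constant: x^2 - 8x = 33
Half of -8 is -4, squared is 16
Add 16 to both sides: x^2 - 8x + 16 = 49
(x - 4)^2 = 49
x - 4 = ±7
x = 4 + 7 = 11 or x = 4 - 7 = -3

x = -3, x = 11


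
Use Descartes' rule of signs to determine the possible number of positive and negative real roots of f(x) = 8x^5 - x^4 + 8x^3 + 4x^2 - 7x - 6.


Descartes' rule of signs:

For positive roots, count sign changes in f(x) = 8x^5 - x^4 + 8x^3 + 4x^2 - 7x - 6:
Signs of coefficients: +, -, +, +, -, -
Number of sign changes: 3
Possible positive real roots: 3, 1

For negative roots, examine f(-x) = -8x^5 - x^4 - 8x^3 + 4x^2 + 7x - 6:
Signs of coefficients: -, -, -, +, +, -
Number of sign changes: 2
Possible negative real roots: 2, 0

Positive roots: 3 or 1; Negative roots: 2 or 0


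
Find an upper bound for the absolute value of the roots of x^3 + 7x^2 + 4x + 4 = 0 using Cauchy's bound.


Cauchy's bound: all roots r satisfy |r| <= 1 + max(|a_i/a_n|) for i = 0,...,n-1
where a_n is the leading coefficient.

Coefficients: [1, 7, 4, 4]
Leading coefficient a_n = 1
Ratios |a_i/a_n|: 7, 4, 4
Maximum ratio: 7
Cauchy's bound: |r| <= 1 + 7 = 8

Upper bound = 8


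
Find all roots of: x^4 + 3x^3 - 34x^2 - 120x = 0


The constant term is 0, so x = 0 is a root. Factor out x:
  x^3 + 3x^2 - 34x - 120 = 0
Let p(x) = x^3 + 3x^2 - 34x - 120. By the rational root theorem (leading coefficient 1), any rational root is an integer divisor of 120: try ±1, ±2, ... in turn.
Test x = 1: value = -150 ≠ 0.
Test x = -1: value = -84 ≠ 0.
Test x = 2: value = -168 ≠ 0.
Test x = -2: value = -48 ≠ 0.
Test x = 3: value = -168 ≠ 0.
Test x = -3: value = -18 ≠ 0.
Test x = 4: value = -144 ≠ 0.
Test x = -4: value = 0 ✓, so (x + 4) is a factor.
Synthetic division by (x + 4): bring down 1; 1(-4) + 3 = -1; (-1)(-4) - 34 = -30; (-30)(-4) - 120 = 0 → quotient x^2 - x - 30, remainder 0.
Solve the quadratic x^2 - x - 30 = 0: discriminant = (-1)^2 - 4(1)(-30) = 1 + 120 = 121.
sqrt(121) = 11, so x = (1 ± 11)/2: x = 6 or x = -5.
Collecting all roots found:

x = -5, x = -4, x = 0, x = 6


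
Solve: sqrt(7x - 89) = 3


Square both sides: 7x - 89 = 3^2 = 9
7x = 9 + 89 = 98
x = 14
Check: sqrt(7*14 - 89) = sqrt(9) = 3 ✓

x = 14


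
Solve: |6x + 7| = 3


An absolute value equation |expr| = 3 gives two cases:
Case 1: 6x + 7 = 3
  6x = -4, so x = -2/3
Case 2: 6x + 7 = -3
  6x = -10, so x = -5/3

x = -5/3, x = -2/3


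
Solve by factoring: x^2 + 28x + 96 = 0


We need two numbers that multiply to 96 and add to 28.
Those numbers are 4 and 24 (since 4 * 24 = 96 and 4 + 24 = 28).
So x^2 + 28x + 96 = (x + 4)(x + 24) = 0
Setting each factor to zero: x = -4 or x = -24

x = -24, x = -4


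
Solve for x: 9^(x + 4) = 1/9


Express both sides with the same base.
1/9 = 9^(-1)
Since the bases match, equate exponents: x + 4 = -1
So x = -1 - (4) = -5

x = -5


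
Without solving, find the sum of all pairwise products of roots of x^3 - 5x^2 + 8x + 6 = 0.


By Vieta's formulas for x^3 + bx^2 + cx + d = 0:
  r1 + r2 + r3 = -b/a = 5
  r1*r2 + r1*r3 + r2*r3 = c/a = 8
  r1*r2*r3 = -d/a = -6


Sum of pairwise products = 8


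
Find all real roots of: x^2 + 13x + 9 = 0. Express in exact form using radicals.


Using the quadratic formula: x = (-b ± sqrt(b^2 - 4ac)) / (2a)
Here a = 1, b = 13, c = 9
Discriminant = b^2 - 4ac = 13^2 - 4(1)(9) = 169 - 36 = 133
Since discriminant = 133 > 0, there are two real roots.
x = (-13 ± sqrt(133)) / 2
Numerically: x ≈ -0.7337 or x ≈ -12.2663

x = (-13 + sqrt(133)) / 2 or x = (-13 - sqrt(133)) / 2


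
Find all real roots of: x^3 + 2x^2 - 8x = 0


The constant term is 0, so x = 0 is a root. Factor out x:
  x(x^2 + 2x - 8) = 0
Solve the quadratic x^2 + 2x - 8 = 0: discriminant = 2^2 - 4(1)(-8) = 4 + 32 = 36.
sqrt(36) = 6, so x = (-2 ± 6)/2: x = 2 or x = -4.

x = -4, x = 0, x = 2


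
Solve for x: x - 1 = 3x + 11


Starting with: x - 1 = 3x + 11
Move all x terms to left: (1 - 3)x = 11 + 1
Simplify: -2x = 12
Divide both sides by -2: x = -6

x = -6


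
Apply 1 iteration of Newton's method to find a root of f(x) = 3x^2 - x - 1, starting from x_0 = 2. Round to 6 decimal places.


Newton's method: x_(n+1) = x_n - f(x_n)/f'(x_n)
f(x) = 3x^2 - x - 1
f'(x) = 6x - 1

Iteration 1:
  f(2.000000) = 9.000000
  f'(2.000000) = 11.000000
  x_1 = 2.000000 - (9.000000)/(11.000000) = 1.181818

x_1 = 1.181818


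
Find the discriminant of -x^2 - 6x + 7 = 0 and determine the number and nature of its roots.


For ax^2 + bx + c = 0, discriminant D = b^2 - 4ac
Here a = -1, b = -6, c = 7
D = (-6)^2 - 4(-1)(7) = 36 + 28 = 64

D = 64 > 0 and is a perfect square (sqrt = 8)
The equation has 2 distinct real rational roots.

Discriminant = 64, 2 distinct real rational roots


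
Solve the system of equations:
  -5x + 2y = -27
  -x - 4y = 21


Using Cramer's rule:
Determinant D = (-5)(-4) - (-1)(2) = 20 + 2 = 22
Dx = (-27)(-4) - (21)(2) = 108 - 42 = 66
Dy = (-5)(21) - (-1)(-27) = -105 - 27 = -132
x = Dx/D = 66/22 = 3
y = Dy/D = -132/22 = -6

x = 3, y = -6


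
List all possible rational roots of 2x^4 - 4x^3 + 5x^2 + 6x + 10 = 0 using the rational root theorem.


Rational root theorem: possible roots are ±p/q where:
  p divides the constant term (10): p ∈ {1, 2, 5, 10}
  q divides the leading coefficient (2): q ∈ {1, 2}

All possible rational roots: -10, -5, -5/2, -2, -1, -1/2, 1/2, 1, 2, 5/2, 5, 10

-10, -5, -5/2, -2, -1, -1/2, 1/2, 1, 2, 5/2, 5, 10


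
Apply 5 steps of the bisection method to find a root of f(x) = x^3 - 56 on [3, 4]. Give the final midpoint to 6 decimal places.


f(x) = x^3 - 56
f(3) = -29 < 0
f(4) = 8 > 0

Step 1: midpoint = (3.000000 + 4.000000)/2 = 3.500000
  f(3.500000) = -13.125000
  f(mid) < 0, so root is in [3.500000, 4.000000]

Step 2: midpoint = (3.500000 + 4.000000)/2 = 3.750000
  f(3.750000) = -3.265625
  f(mid) < 0, so root is in [3.750000, 4.000000]

Step 3: midpoint = (3.750000 + 4.000000)/2 = 3.875000
  f(3.875000) = 2.185547
  f(mid) > 0, so root is in [3.750000, 3.875000]

Step 4: midpoint = (3.750000 + 3.875000)/2 = 3.812500
  f(3.812500) = -0.584717
  f(mid) < 0, so root is in [3.812500, 3.875000]

Step 5: midpoint = (3.812500 + 3.875000)/2 = 3.843750
  f(3.843750) = 0.789154
  f(mid) > 0, so root is in [3.812500, 3.843750]

midpoint = 3.843750


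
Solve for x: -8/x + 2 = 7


Subtract 2 from both sides: -8/x = 5
Multiply both sides by x: -8 = 5 * x
Divide by 5: x = -8/5

x = -8/5


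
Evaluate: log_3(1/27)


We need the exponent such that 3^? = 1/27
3^(-3) = 1/3^3 = 1/27
Therefore log_3(1/27) = -3

-3


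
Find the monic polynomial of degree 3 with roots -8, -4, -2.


A monic polynomial with roots -8, -4, -2 is:
p(x) = (x + 8)(x + 4)(x + 2)
After multiplying by (x + 8): x + 8
After multiplying by (x + 4): x^2 + 12x + 32
After multiplying by (x + 2): x^3 + 14x^2 + 56x + 64

x^3 + 14x^2 + 56x + 64


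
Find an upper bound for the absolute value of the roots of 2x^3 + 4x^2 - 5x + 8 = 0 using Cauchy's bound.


Cauchy's bound: all roots r satisfy |r| <= 1 + max(|a_i/a_n|) for i = 0,...,n-1
where a_n is the leading coefficient.

Coefficients: [2, 4, -5, 8]
Leading coefficient a_n = 2
Ratios |a_i/a_n|: 2, 5/2, 4
Maximum ratio: 4
Cauchy's bound: |r| <= 1 + 4 = 5

Upper bound = 5


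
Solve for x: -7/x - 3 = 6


Subtract -3 from both sides: -7/x = 9
Multiply both sides by x: -7 = 9 * x
Divide by 9: x = -7/9

x = -7/9


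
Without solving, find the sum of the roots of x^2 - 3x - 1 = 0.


By Vieta's formulas for ax^2 + bx + c = 0:
  Sum of roots = -b/a
  Product of roots = c/a

Here a = 1, b = -3, c = -1
Sum = -(-3)/1 = 3
Product = -1/1 = -1

Sum = 3


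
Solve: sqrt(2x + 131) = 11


Square both sides: 2x + 131 = 11^2 = 121
2x = 121 - 131 = -10
x = -5
Check: sqrt(2*(-5) + 131) = sqrt(121) = 11 ✓

x = -5


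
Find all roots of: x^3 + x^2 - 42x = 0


The constant term is 0, so x = 0 is a root. Factor out x:
  x^2 + x - 42 = 0
Solve the quadratic x^2 + x - 42 = 0: discriminant = 1^2 - 4(1)(-42) = 1 + 168 = 169.
sqrt(169) = 13, so x = (-1 ± 13)/2: x = 6 or x = -7.
Collecting all roots found:

x = -7, x = 0, x = 6


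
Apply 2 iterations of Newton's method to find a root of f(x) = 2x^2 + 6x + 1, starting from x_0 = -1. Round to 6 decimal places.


Newton's method: x_(n+1) = x_n - f(x_n)/f'(x_n)
f(x) = 2x^2 + 6x + 1
f'(x) = 4x + 6

Iteration 1:
  f(-1.000000) = -3.000000
  f'(-1.000000) = 2.000000
  x_1 = -1.000000 - (-3.000000)/(2.000000) = 0.500000

Iteration 2:
  f(0.500000) = 4.500000
  f'(0.500000) = 8.000000
  x_2 = 0.500000 - (4.500000)/(8.000000) = -0.062500

x_2 = -0.062500


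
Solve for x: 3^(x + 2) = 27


Express both sides with the same base.
27 = 3^3
Since the bases match, equate exponents: x + 2 = 3
So x = 3 - (2) = 1

x = 1


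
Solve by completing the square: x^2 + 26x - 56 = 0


Start: x^2 + 26x - 56 = 0
Move constant: x^2 + 26x = 56
Half of 26 is 13, squared is 169
Add 169 to both sides: x^2 + 26x + 169 = 225
(x + 13)^2 = 225
x + 13 = ±15
x = -13 + 15 = 2 or x = -13 - 15 = -28

x = -28, x = 2


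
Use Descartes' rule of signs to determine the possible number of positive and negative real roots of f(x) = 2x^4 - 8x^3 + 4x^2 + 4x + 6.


Descartes' rule of signs:

For positive roots, count sign changes in f(x) = 2x^4 - 8x^3 + 4x^2 + 4x + 6:
Signs of coefficients: +, -, +, +, +
Number of sign changes: 2
Possible positive real roots: 2, 0

For negative roots, examine f(-x) = 2x^4 + 8x^3 + 4x^2 - 4x + 6:
Signs of coefficients: +, +, +, -, +
Number of sign changes: 2
Possible negative real roots: 2, 0

Positive roots: 2 or 0; Negative roots: 2 or 0


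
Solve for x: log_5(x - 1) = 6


Convert to exponential form: x - 1 = 5^6 = 15625
x = 15625 + 1 = 15626
Check: log_5(15626 - 1) = log_5(15625) = log_5(15625) = 6 ✓

x = 15626


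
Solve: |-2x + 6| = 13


An absolute value equation |expr| = 13 gives two cases:
Case 1: -2x + 6 = 13
  -2x = 7, so x = -7/2
Case 2: -2x + 6 = -13
  -2x = -19, so x = 19/2

x = -7/2, x = 19/2


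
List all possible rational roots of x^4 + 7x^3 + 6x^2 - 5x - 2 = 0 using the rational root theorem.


Rational root theorem: possible roots are ±p/q where:
  p divides the constant term (-2): p ∈ {1, 2}
  q divides the leading coefficient (1): q ∈ {1}

All possible rational roots: -2, -1, 1, 2

-2, -1, 1, 2


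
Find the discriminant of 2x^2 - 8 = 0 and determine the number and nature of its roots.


For ax^2 + bx + c = 0, discriminant D = b^2 - 4ac
Here a = 2, b = 0, c = -8
D = (0)^2 - 4(2)(-8) = 0 + 64 = 64

D = 64 > 0 and is a perfect square (sqrt = 8)
The equation has 2 distinct real rational roots.

Discriminant = 64, 2 distinct real rational roots


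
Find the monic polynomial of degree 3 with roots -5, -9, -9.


A monic polynomial with roots -5, -9, -9 is:
p(x) = (x + 5)(x + 9)(x + 9)
After multiplying by (x + 5): x + 5
After multiplying by (x + 9): x^2 + 14x + 45
After multiplying by (x + 9): x^3 + 23x^2 + 171x + 405

x^3 + 23x^2 + 171x + 405


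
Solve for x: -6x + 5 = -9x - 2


Starting with: -6x + 5 = -9x - 2
Move all x terms to left: (-6 + 9)x = -2 - 5
Simplify: 3x = -7
Divide both sides by 3: x = -7/3

x = -7/3


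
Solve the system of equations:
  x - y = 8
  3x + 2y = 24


Using Cramer's rule:
Determinant D = (1)(2) - (3)(-1) = 2 + 3 = 5
Dx = (8)(2) - (24)(-1) = 16 + 24 = 40
Dy = (1)(24) - (3)(8) = 24 - 24 = 0
x = Dx/D = 40/5 = 8
y = Dy/D = 0/5 = 0

x = 8, y = 0


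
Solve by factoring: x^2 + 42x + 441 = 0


We need two numbers that multiply to 441 and add to 42.
Those numbers are 21 and 21 (since 21 * 21 = 441 and 21 + 21 = 42).
So x^2 + 42x + 441 = (x + 21)(x + 21) = 0
Setting each factor to zero: x = -21 or x = -21

x = -21


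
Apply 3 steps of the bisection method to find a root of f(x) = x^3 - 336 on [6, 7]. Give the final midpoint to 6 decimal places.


f(x) = x^3 - 336
f(6) = -120 < 0
f(7) = 7 > 0

Step 1: midpoint = (6.000000 + 7.000000)/2 = 6.500000
  f(6.500000) = -61.375000
  f(mid) < 0, so root is in [6.500000, 7.000000]

Step 2: midpoint = (6.500000 + 7.000000)/2 = 6.750000
  f(6.750000) = -28.453125
  f(mid) < 0, so root is in [6.750000, 7.000000]

Step 3: midpoint = (6.750000 + 7.000000)/2 = 6.875000
  f(6.875000) = -11.048828
  f(mid) < 0, so root is in [6.875000, 7.000000]

midpoint = 6.875000


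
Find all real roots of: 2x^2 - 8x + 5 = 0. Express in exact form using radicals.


Using the quadratic formula: x = (-b ± sqrt(b^2 - 4ac)) / (2a)
Here a = 2, b = -8, c = 5
Discriminant = b^2 - 4ac = (-8)^2 - 4(2)(5) = 64 - 40 = 24
Since discriminant = 24 > 0, there are two real roots.
x = (8 ± 2*sqrt(6)) / 4
Simplifying: x = (4 ± sqrt(6)) / 2
Numerically: x ≈ 3.2247 or x ≈ 0.7753

x = (4 + sqrt(6)) / 2 or x = (4 - sqrt(6)) / 2


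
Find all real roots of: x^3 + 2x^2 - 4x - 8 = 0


Let p(x) = x^3 + 2x^2 - 4x - 8. By the rational root theorem (leading coefficient 1), any rational root is an integer divisor of 8: try ±1, ±2, ... in turn.
Test x = 1: value = -9 ≠ 0.
Test x = -1: value = -3 ≠ 0.
Test x = 2: value = 0 ✓, so (x - 2) is a factor.
Synthetic division by (x - 2): bring down 1; 1(2) + 2 = 4; 4(2) - 4 = 4; 4(2) - 8 = 0 → quotient x^2 + 4x + 4, remainder 0.
Solve the quadratic x^2 + 4x + 4 = 0: discriminant = 4^2 - 4(1)(4) = 16 - 16 = 0.
Discriminant = 0, so a double root: x = -4/2 = -2.

x = -2 (multiplicity 2), x = 2


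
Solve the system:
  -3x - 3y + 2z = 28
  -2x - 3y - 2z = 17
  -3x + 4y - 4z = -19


Using Cramer's rule. Expand each determinant along the first row.
D  = (-3)*[(-3)*(-4) - (-2)*4] - (-3)*[(-2)*(-4) - (-2)*(-3)] + 2*[(-2)*4 - (-3)*(-3)]
  = (-3)*(20) - (-3)*(2) + 2*(-17) = -88
Dx = 28*[(-3)*(-4) - (-2)*4] - (-3)*[17*(-4) - (-2)*(-19)] + 2*[17*4 - (-3)*(-19)]
  = 28*(20) - (-3)*(-106) + 2*(11) = 264
Dy = (-3)*[17*(-4) - (-2)*(-19)] - 28*[(-2)*(-4) - (-2)*(-3)] + 2*[(-2)*(-19) - 17*(-3)]
  = (-3)*(-106) - 28*(2) + 2*(89) = 440
Dz = (-3)*[(-3)*(-19) - 17*4] - (-3)*[(-2)*(-19) - 17*(-3)] + 28*[(-2)*4 - (-3)*(-3)]
  = (-3)*(-11) - (-3)*(89) + 28*(-17) = -176
x = Dx/D = 264/-88 = -3, y = Dy/D = 440/-88 = -5, z = Dz/D = -176/-88 = 2
Check eq1: (-3)(-3) + (-3)(-5) + (2)(2) = 28 = 28 ✓
Check eq2: (-2)(-3) + (-3)(-5) + (-2)(2) = 17 = 17 ✓
Check eq3: (-3)(-3) + (4)(-5) + (-4)(2) = -19 = -19 ✓

x = -3, y = -5, z = 2


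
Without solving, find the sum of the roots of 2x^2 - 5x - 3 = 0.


By Vieta's formulas for ax^2 + bx + c = 0:
  Sum of roots = -b/a
  Product of roots = c/a

Here a = 2, b = -5, c = -3
Sum = -(-5)/2 = 5/2
Product = -3/2 = -3/2

Sum = 5/2


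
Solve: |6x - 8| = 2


An absolute value equation |expr| = 2 gives two cases:
Case 1: 6x - 8 = 2
  6x = 10, so x = 5/3
Case 2: 6x - 8 = -2
  6x = 6, so x = 1

x = 1, x = 5/3


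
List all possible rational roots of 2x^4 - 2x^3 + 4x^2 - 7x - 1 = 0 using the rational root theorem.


Rational root theorem: possible roots are ±p/q where:
  p divides the constant term (-1): p ∈ {1}
  q divides the leading coefficient (2): q ∈ {1, 2}

All possible rational roots: -1, -1/2, 1/2, 1

-1, -1/2, 1/2, 1


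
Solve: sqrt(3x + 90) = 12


Square both sides: 3x + 90 = 12^2 = 144
3x = 144 - 90 = 54
x = 18
Check: sqrt(3*18 + 90) = sqrt(144) = 12 ✓

x = 18


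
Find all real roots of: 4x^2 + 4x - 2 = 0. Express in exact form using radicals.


Using the quadratic formula: x = (-b ± sqrt(b^2 - 4ac)) / (2a)
Here a = 4, b = 4, c = -2
Discriminant = b^2 - 4ac = 4^2 - 4(4)(-2) = 16 + 32 = 48
Since discriminant = 48 > 0, there are two real roots.
x = (-4 ± 4*sqrt(3)) / 8
Simplifying: x = (-1 ± sqrt(3)) / 2
Numerically: x ≈ 0.3660 or x ≈ -1.3660

x = (-1 + sqrt(3)) / 2 or x = (-1 - sqrt(3)) / 2


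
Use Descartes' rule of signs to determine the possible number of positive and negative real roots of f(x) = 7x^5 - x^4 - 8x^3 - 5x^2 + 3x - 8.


Descartes' rule of signs:

For positive roots, count sign changes in f(x) = 7x^5 - x^4 - 8x^3 - 5x^2 + 3x - 8:
Signs of coefficients: +, -, -, -, +, -
Number of sign changes: 3
Possible positive real roots: 3, 1

For negative roots, examine f(-x) = -7x^5 - x^4 + 8x^3 - 5x^2 - 3x - 8:
Signs of coefficients: -, -, +, -, -, -
Number of sign changes: 2
Possible negative real roots: 2, 0

Positive roots: 3 or 1; Negative roots: 2 or 0


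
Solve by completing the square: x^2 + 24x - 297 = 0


Start: x^2 + 24x - 297 = 0
Move constant: x^2 + 24x = 297
Half of 24 is 12, squared is 144
Add 144 to both sides: x^2 + 24x + 144 = 441
(x + 12)^2 = 441
x + 12 = ±21
x = -12 + 21 = 9 or x = -12 - 21 = -33

x = -33, x = 9


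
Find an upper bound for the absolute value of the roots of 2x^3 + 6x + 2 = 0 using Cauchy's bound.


Cauchy's bound: all roots r satisfy |r| <= 1 + max(|a_i/a_n|) for i = 0,...,n-1
where a_n is the leading coefficient.

Coefficients: [2, 0, 6, 2]
Leading coefficient a_n = 2
Ratios |a_i/a_n|: 0, 3, 1
Maximum ratio: 3
Cauchy's bound: |r| <= 1 + 3 = 4

Upper bound = 4


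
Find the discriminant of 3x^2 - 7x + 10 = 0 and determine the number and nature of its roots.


For ax^2 + bx + c = 0, discriminant D = b^2 - 4ac
Here a = 3, b = -7, c = 10
D = (-7)^2 - 4(3)(10) = 49 - 120 = -71

D = -71 < 0
The equation has no real roots (2 complex conjugate roots).

Discriminant = -71, no real roots (2 complex conjugate roots)


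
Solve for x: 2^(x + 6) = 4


Express both sides with the same base.
4 = 2^2
Since the bases match, equate exponents: x + 6 = 2
So x = 2 - (6) = -4

x = -4


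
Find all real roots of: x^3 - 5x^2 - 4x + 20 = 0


Let p(x) = x^3 - 5x^2 - 4x + 20. By the rational root theorem (leading coefficient 1), any rational root is an integer divisor of 20: try ±1, ±2, ... in turn.
Test x = 1: value = 12 ≠ 0.
Test x = -1: value = 18 ≠ 0.
Test x = 2: value = 0 ✓, so (x - 2) is a factor.
Synthetic division by (x - 2): bring down 1; 1(2) - 5 = -3; (-3)(2) - 4 = -10; (-10)(2) + 20 = 0 → quotient x^2 - 3x - 10, remainder 0.
Solve the quadratic x^2 - 3x - 10 = 0: discriminant = (-3)^2 - 4(1)(-10) = 9 + 40 = 49.
sqrt(49) = 7, so x = (3 ± 7)/2: x = 5 or x = -2.

x = -2, x = 2, x = 5


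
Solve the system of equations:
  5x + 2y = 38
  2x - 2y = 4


Using Cramer's rule:
Determinant D = (5)(-2) - (2)(2) = -10 - 4 = -14
Dx = (38)(-2) - (4)(2) = -76 - 8 = -84
Dy = (5)(4) - (2)(38) = 20 - 76 = -56
x = Dx/D = -84/-14 = 6
y = Dy/D = -56/-14 = 4

x = 6, y = 4


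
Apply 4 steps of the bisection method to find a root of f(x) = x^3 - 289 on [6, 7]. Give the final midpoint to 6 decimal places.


f(x) = x^3 - 289
f(6) = -73 < 0
f(7) = 54 > 0

Step 1: midpoint = (6.000000 + 7.000000)/2 = 6.500000
  f(6.500000) = -14.375000
  f(mid) < 0, so root is in [6.500000, 7.000000]

Step 2: midpoint = (6.500000 + 7.000000)/2 = 6.750000
  f(6.750000) = 18.546875
  f(mid) > 0, so root is in [6.500000, 6.750000]

Step 3: midpoint = (6.500000 + 6.750000)/2 = 6.625000
  f(6.625000) = 1.775391
  f(mid) > 0, so root is in [6.500000, 6.625000]

Step 4: midpoint = (6.500000 + 6.625000)/2 = 6.562500
  f(6.562500) = -6.376709
  f(mid) < 0, so root is in [6.562500, 6.625000]

midpoint = 6.562500


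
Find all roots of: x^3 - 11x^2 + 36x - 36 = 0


Let p(x) = x^3 - 11x^2 + 36x - 36. By the rational root theorem (leading coefficient 1), any rational root is an integer divisor of 36: try ±1, ±2, ... in turn.
Test x = 1: value = -10 ≠ 0.
Test x = -1: value = -84 ≠ 0.
Test x = 2: value = 0 ✓, so (x - 2) is a factor.
Synthetic division by (x - 2): bring down 1; 1(2) - 11 = -9; (-9)(2) + 36 = 18; 18(2) - 36 = 0 → quotient x^2 - 9x + 18, remainder 0.
Solve the quadratic x^2 - 9x + 18 = 0: discriminant = (-9)^2 - 4(1)(18) = 81 - 72 = 9.
sqrt(9) = 3, so x = (9 ± 3)/2: x = 6 or x = 3.
Collecting all roots found:

x = 2, x = 3, x = 6


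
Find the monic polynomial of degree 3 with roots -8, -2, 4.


A monic polynomial with roots -8, -2, 4 is:
p(x) = (x + 8)(x + 2)(x - 4)
After multiplying by (x + 8): x + 8
After multiplying by (x + 2): x^2 + 10x + 16
After multiplying by (x - 4): x^3 + 6x^2 - 24x - 64

x^3 + 6x^2 - 24x - 64


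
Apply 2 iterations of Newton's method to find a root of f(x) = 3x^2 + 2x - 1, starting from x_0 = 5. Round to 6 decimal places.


Newton's method: x_(n+1) = x_n - f(x_n)/f'(x_n)
f(x) = 3x^2 + 2x - 1
f'(x) = 6x + 2

Iteration 1:
  f(5.000000) = 84.000000
  f'(5.000000) = 32.000000
  x_1 = 5.000000 - (84.000000)/(32.000000) = 2.375000

Iteration 2:
  f(2.375000) = 20.671875
  f'(2.375000) = 16.250000
  x_2 = 2.375000 - (20.671875)/(16.250000) = 1.102885

x_2 = 1.102885


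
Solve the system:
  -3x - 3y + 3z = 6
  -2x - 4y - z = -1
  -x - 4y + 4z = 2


Using Cramer's rule. Expand each determinant along the first row.
D  = (-3)*[(-4)*4 - (-1)*(-4)] - (-3)*[(-2)*4 - (-1)*(-1)] + 3*[(-2)*(-4) - (-4)*(-1)]
  = (-3)*(-20) - (-3)*(-9) + 3*(4) = 45
Dx = 6*[(-4)*4 - (-1)*(-4)] - (-3)*[(-1)*4 - (-1)*2] + 3*[(-1)*(-4) - (-4)*2]
  = 6*(-20) - (-3)*(-2) + 3*(12) = -90
Dy = (-3)*[(-1)*4 - (-1)*2] - 6*[(-2)*4 - (-1)*(-1)] + 3*[(-2)*2 - (-1)*(-1)]
  = (-3)*(-2) - 6*(-9) + 3*(-5) = 45
Dz = (-3)*[(-4)*2 - (-1)*(-4)] - (-3)*[(-2)*2 - (-1)*(-1)] + 6*[(-2)*(-4) - (-4)*(-1)]
  = (-3)*(-12) - (-3)*(-5) + 6*(4) = 45
x = Dx/D = -90/45 = -2, y = Dy/D = 45/45 = 1, z = Dz/D = 45/45 = 1
Check eq1: (-3)(-2) + (-3)(1) + (3)(1) = 6 = 6 ✓
Check eq2: (-2)(-2) + (-4)(1) + (-1)(1) = -1 = -1 ✓
Check eq3: (-1)(-2) + (-4)(1) + (4)(1) = 2 = 2 ✓

x = -2, y = 1, z = 1


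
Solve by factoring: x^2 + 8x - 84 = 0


We need two numbers that multiply to -84 and add to 8.
Those numbers are 14 and -6 (since 14 * (-6) = -84 and 14 + (-6) = 8).
So x^2 + 8x - 84 = (x + 14)(x - 6) = 0
Setting each factor to zero: x = -14 or x = 6

x = -14, x = 6


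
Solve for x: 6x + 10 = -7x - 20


Starting with: 6x + 10 = -7x - 20
Move all x terms to left: (6 + 7)x = -20 - 10
Simplify: 13x = -30
Divide both sides by 13: x = -30/13

x = -30/13


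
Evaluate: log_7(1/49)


We need the exponent such that 7^? = 1/49
7^(-2) = 1/7^2 = 1/49
Therefore log_7(1/49) = -2

-2


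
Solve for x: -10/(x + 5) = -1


Multiply both sides by (x + 5): -10 = -1(x + 5)
Distribute: -10 = -x - 5
-x = -10 + 5 = -5
x = 5

x = 5


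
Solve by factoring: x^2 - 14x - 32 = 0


We need two numbers that multiply to -32 and add to -14.
Those numbers are 2 and -16 (since 2 * (-16) = -32 and 2 + (-16) = -14).
So x^2 - 14x - 32 = (x + 2)(x - 16) = 0
Setting each factor to zero: x = -2 or x = 16

x = -2, x = 16


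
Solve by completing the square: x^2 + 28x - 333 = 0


Start: x^2 + 28x - 333 = 0
Move constant: x^2 + 28x = 333
Half of 28 is 14, squared is 196
Add 196 to both sides: x^2 + 28x + 196 = 529
(x + 14)^2 = 529
x + 14 = ±23
x = -14 + 23 = 9 or x = -14 - 23 = -37

x = -37, x = 9


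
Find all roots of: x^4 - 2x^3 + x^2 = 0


The lowest-degree term is x^2, so x = 0 is a root with multiplicity 2. Factor out x^2:
  x^2 - 2x + 1 = 0
Solve the quadratic x^2 - 2x + 1 = 0: discriminant = (-2)^2 - 4(1)(1) = 4 - 4 = 0.
Discriminant = 0, so a double root: x = 2/2 = 1.
Collecting all roots found:

x = 0 (multiplicity 2), x = 1 (multiplicity 2)


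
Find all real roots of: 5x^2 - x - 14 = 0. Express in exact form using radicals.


Using the quadratic formula: x = (-b ± sqrt(b^2 - 4ac)) / (2a)
Here a = 5, b = -1, c = -14
Discriminant = b^2 - 4ac = (-1)^2 - 4(5)(-14) = 1 + 280 = 281
Since discriminant = 281 > 0, there are two real roots.
x = (1 ± sqrt(281)) / 10
Numerically: x ≈ 1.7763 or x ≈ -1.5763

x = (1 + sqrt(281)) / 10 or x = (1 - sqrt(281)) / 10


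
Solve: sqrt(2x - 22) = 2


Square both sides: 2x - 22 = 2^2 = 4
2x = 4 + 22 = 26
x = 13
Check: sqrt(2*13 - 22) = sqrt(4) = 2 ✓

x = 13


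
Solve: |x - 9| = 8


An absolute value equation |expr| = 8 gives two cases:
Case 1: x - 9 = 8
  x = 17, so x = 17
Case 2: x - 9 = -8
  x = 1, so x = 1

x = 1, x = 17


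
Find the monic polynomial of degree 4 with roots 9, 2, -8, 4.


A monic polynomial with roots 9, 2, -8, 4 is:
p(x) = (x - 9)(x - 2)(x + 8)(x - 4)
After multiplying by (x - 9): x - 9
After multiplying by (x - 2): x^2 - 11x + 18
After multiplying by (x + 8): x^3 - 3x^2 - 70x + 144
After multiplying by (x - 4): x^4 - 7x^3 - 58x^2 + 424x - 576

x^4 - 7x^3 - 58x^2 + 424x - 576


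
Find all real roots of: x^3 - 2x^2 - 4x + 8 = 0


Let p(x) = x^3 - 2x^2 - 4x + 8. By the rational root theorem (leading coefficient 1), any rational root is an integer divisor of 8: try ±1, ±2, ... in turn.
Test x = 1: value = 3 ≠ 0.
Test x = -1: value = 9 ≠ 0.
Test x = 2: value = 0 ✓, so (x - 2) is a factor.
Synthetic division by (x - 2): bring down 1; 1(2) - 2 = 0; 0(2) - 4 = -4; (-4)(2) + 8 = 0 → quotient x^2 - 4, remainder 0.
Solve the quadratic x^2 - 4 = 0: discriminant = 0^2 - 4(1)(-4) = 0 + 16 = 16.
sqrt(16) = 4, so x = (0 ± 4)/2: x = 2 or x = -2.

x = -2, x = 2 (multiplicity 2)


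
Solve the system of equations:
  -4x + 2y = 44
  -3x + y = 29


Using Cramer's rule:
Determinant D = (-4)(1) - (-3)(2) = -4 + 6 = 2
Dx = (44)(1) - (29)(2) = 44 - 58 = -14
Dy = (-4)(29) - (-3)(44) = -116 + 132 = 16
x = Dx/D = -14/2 = -7
y = Dy/D = 16/2 = 8

x = -7, y = 8


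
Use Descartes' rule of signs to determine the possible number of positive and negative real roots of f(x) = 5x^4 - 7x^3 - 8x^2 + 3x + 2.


Descartes' rule of signs:

For positive roots, count sign changes in f(x) = 5x^4 - 7x^3 - 8x^2 + 3x + 2:
Signs of coefficients: +, -, -, +, +
Number of sign changes: 2
Possible positive real roots: 2, 0

For negative roots, examine f(-x) = 5x^4 + 7x^3 - 8x^2 - 3x + 2:
Signs of coefficients: +, +, -, -, +
Number of sign changes: 2
Possible negative real roots: 2, 0

Positive roots: 2 or 0; Negative roots: 2 or 0


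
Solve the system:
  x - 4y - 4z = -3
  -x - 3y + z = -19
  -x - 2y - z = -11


Using Cramer's rule. Expand each determinant along the first row.
D  = 1*[(-3)*(-1) - 1*(-2)] - (-4)*[(-1)*(-1) - 1*(-1)] + (-4)*[(-1)*(-2) - (-3)*(-1)]
  = 1*(5) - (-4)*(2) + (-4)*(-1) = 17
Dx = (-3)*[(-3)*(-1) - 1*(-2)] - (-4)*[(-19)*(-1) - 1*(-11)] + (-4)*[(-19)*(-2) - (-3)*(-11)]
  = (-3)*(5) - (-4)*(30) + (-4)*(5) = 85
Dy = 1*[(-19)*(-1) - 1*(-11)] - (-3)*[(-1)*(-1) - 1*(-1)] + (-4)*[(-1)*(-11) - (-19)*(-1)]
  = 1*(30) - (-3)*(2) + (-4)*(-8) = 68
Dz = 1*[(-3)*(-11) - (-19)*(-2)] - (-4)*[(-1)*(-11) - (-19)*(-1)] + (-3)*[(-1)*(-2) - (-3)*(-1)]
  = 1*(-5) - (-4)*(-8) + (-3)*(-1) = -34
x = Dx/D = 85/17 = 5, y = Dy/D = 68/17 = 4, z = Dz/D = -34/17 = -2
Check eq1: (1)(5) + (-4)(4) + (-4)(-2) = -3 = -3 ✓
Check eq2: (-1)(5) + (-3)(4) + (1)(-2) = -19 = -19 ✓
Check eq3: (-1)(5) + (-2)(4) + (-1)(-2) = -11 = -11 ✓

x = 5, y = 4, z = -2


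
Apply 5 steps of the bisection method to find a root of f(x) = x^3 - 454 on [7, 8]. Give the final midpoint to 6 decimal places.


f(x) = x^3 - 454
f(7) = -111 < 0
f(8) = 58 > 0

Step 1: midpoint = (7.000000 + 8.000000)/2 = 7.500000
  f(7.500000) = -32.125000
  f(mid) < 0, so root is in [7.500000, 8.000000]

Step 2: midpoint = (7.500000 + 8.000000)/2 = 7.750000
  f(7.750000) = 11.484375
  f(mid) > 0, so root is in [7.500000, 7.750000]

Step 3: midpoint = (7.500000 + 7.750000)/2 = 7.625000
  f(7.625000) = -10.677734
  f(mid) < 0, so root is in [7.625000, 7.750000]

Step 4: midpoint = (7.625000 + 7.750000)/2 = 7.687500
  f(7.687500) = 0.313232
  f(mid) > 0, so root is in [7.625000, 7.687500]

Step 5: midpoint = (7.625000 + 7.687500)/2 = 7.656250
  f(7.656250) = -5.204681
  f(mid) < 0, so root is in [7.656250, 7.687500]

midpoint = 7.656250


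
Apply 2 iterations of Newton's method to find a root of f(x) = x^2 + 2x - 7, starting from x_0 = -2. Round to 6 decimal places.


Newton's method: x_(n+1) = x_n - f(x_n)/f'(x_n)
f(x) = x^2 + 2x - 7
f'(x) = 2x + 2

Iteration 1:
  f(-2.000000) = -7.000000
  f'(-2.000000) = -2.000000
  x_1 = -2.000000 - (-7.000000)/(-2.000000) = -5.500000

Iteration 2:
  f(-5.500000) = 12.250000
  f'(-5.500000) = -9.000000
  x_2 = -5.500000 - (12.250000)/(-9.000000) = -4.138889

x_2 = -4.138889


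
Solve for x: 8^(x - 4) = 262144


Express both sides with the same base.
262144 = 8^6
Since the bases match, equate exponents: x - 4 = 6
So x = 6 - (-4) = 10

x = 10


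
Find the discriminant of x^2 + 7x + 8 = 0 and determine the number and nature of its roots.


For ax^2 + bx + c = 0, discriminant D = b^2 - 4ac
Here a = 1, b = 7, c = 8
D = (7)^2 - 4(1)(8) = 49 - 32 = 17

D = 17 > 0 but not a perfect square
The equation has 2 distinct real irrational roots.

Discriminant = 17, 2 distinct real irrational roots


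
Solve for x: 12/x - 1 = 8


Subtract -1 from both sides: 12/x = 9
Multiply both sides by x: 12 = 9 * x
Divide by 9: x = 4/3

x = 4/3


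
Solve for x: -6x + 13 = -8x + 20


Starting with: -6x + 13 = -8x + 20
Move all x terms to left: (-6 + 8)x = 20 - 13
Simplify: 2x = 7
Divide both sides by 2: x = 7/2

x = 7/2


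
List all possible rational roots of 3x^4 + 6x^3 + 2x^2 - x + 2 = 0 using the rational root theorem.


Rational root theorem: possible roots are ±p/q where:
  p divides the constant term (2): p ∈ {1, 2}
  q divides the leading coefficient (3): q ∈ {1, 3}

All possible rational roots: -2, -1, -2/3, -1/3, 1/3, 2/3, 1, 2

-2, -1, -2/3, -1/3, 1/3, 2/3, 1, 2


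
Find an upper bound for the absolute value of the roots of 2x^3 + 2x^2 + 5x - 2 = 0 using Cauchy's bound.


Cauchy's bound: all roots r satisfy |r| <= 1 + max(|a_i/a_n|) for i = 0,...,n-1
where a_n is the leading coefficient.

Coefficients: [2, 2, 5, -2]
Leading coefficient a_n = 2
Ratios |a_i/a_n|: 1, 5/2, 1
Maximum ratio: 5/2
Cauchy's bound: |r| <= 1 + 5/2 = 7/2

Upper bound = 7/2


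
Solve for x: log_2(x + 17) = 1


Convert to exponential form: x + 17 = 2^1 = 2
x = 2 - 17 = -15
Check: log_2(-15 + 17) = log_2(2) = log_2(2) = 1 ✓

x = -15


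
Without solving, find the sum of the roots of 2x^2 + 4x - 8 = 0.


By Vieta's formulas for ax^2 + bx + c = 0:
  Sum of roots = -b/a
  Product of roots = c/a

Here a = 2, b = 4, c = -8
Sum = -(4)/2 = -2
Product = -8/2 = -4

Sum = -2


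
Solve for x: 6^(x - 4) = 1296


Express both sides with the same base.
1296 = 6^4
Since the bases match, equate exponents: x - 4 = 4
So x = 4 - (-4) = 8

x = 8


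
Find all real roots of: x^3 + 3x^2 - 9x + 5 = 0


Let p(x) = x^3 + 3x^2 - 9x + 5. By the rational root theorem (leading coefficient 1), any rational root is an integer divisor of 5: try ±1, ±2, ... in turn.
Test x = 1: value = 0 ✓, so (x - 1) is a factor.
Synthetic division by (x - 1): bring down 1; 1(1) + 3 = 4; 4(1) - 9 = -5; (-5)(1) + 5 = 0 → quotient x^2 + 4x - 5, remainder 0.
Solve the quadratic x^2 + 4x - 5 = 0: discriminant = 4^2 - 4(1)(-5) = 16 + 20 = 36.
sqrt(36) = 6, so x = (-4 ± 6)/2: x = 1 or x = -5.

x = -5, x = 1 (multiplicity 2)


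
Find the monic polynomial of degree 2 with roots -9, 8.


A monic polynomial with roots -9, 8 is:
p(x) = (x + 9)(x - 8)
After multiplying by (x + 9): x + 9
After multiplying by (x - 8): x^2 + x - 72

x^2 + x - 72


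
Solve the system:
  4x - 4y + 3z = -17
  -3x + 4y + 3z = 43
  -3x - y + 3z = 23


Using Cramer's rule. Expand each determinant along the first row.
D  = 4*[4*3 - 3*(-1)] - (-4)*[(-3)*3 - 3*(-3)] + 3*[(-3)*(-1) - 4*(-3)]
  = 4*(15) - (-4)*(0) + 3*(15) = 105
Dx = (-17)*[4*3 - 3*(-1)] - (-4)*[43*3 - 3*23] + 3*[43*(-1) - 4*23]
  = (-17)*(15) - (-4)*(60) + 3*(-135) = -420
Dy = 4*[43*3 - 3*23] - (-17)*[(-3)*3 - 3*(-3)] + 3*[(-3)*23 - 43*(-3)]
  = 4*(60) - (-17)*(0) + 3*(60) = 420
Dz = 4*[4*23 - 43*(-1)] - (-4)*[(-3)*23 - 43*(-3)] + (-17)*[(-3)*(-1) - 4*(-3)]
  = 4*(135) - (-4)*(60) + (-17)*(15) = 525
x = Dx/D = -420/105 = -4, y = Dy/D = 420/105 = 4, z = Dz/D = 525/105 = 5
Check eq1: (4)(-4) + (-4)(4) + (3)(5) = -17 = -17 ✓
Check eq2: (-3)(-4) + (4)(4) + (3)(5) = 43 = 43 ✓
Check eq3: (-3)(-4) + (-1)(4) + (3)(5) = 23 = 23 ✓

x = -4, y = 4, z = 5


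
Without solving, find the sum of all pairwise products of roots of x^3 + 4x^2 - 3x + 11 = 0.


By Vieta's formulas for x^3 + bx^2 + cx + d = 0:
  r1 + r2 + r3 = -b/a = -4
  r1*r2 + r1*r3 + r2*r3 = c/a = -3
  r1*r2*r3 = -d/a = -11


Sum of pairwise products = -3


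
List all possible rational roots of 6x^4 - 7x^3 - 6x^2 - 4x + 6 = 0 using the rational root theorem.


Rational root theorem: possible roots are ±p/q where:
  p divides the constant term (6): p ∈ {1, 2, 3, 6}
  q divides the leading coefficient (6): q ∈ {1, 2, 3, 6}

All possible rational roots: -6, -3, -2, -3/2, -1, -2/3, -1/2, -1/3, -1/6, 1/6, 1/3, 1/2, 2/3, 1, 3/2, 2, 3, 6

-6, -3, -2, -3/2, -1, -2/3, -1/2, -1/3, -1/6, 1/6, 1/3, 1/2, 2/3, 1, 3/2, 2, 3, 6


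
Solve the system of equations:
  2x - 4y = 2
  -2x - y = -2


Using Cramer's rule:
Determinant D = (2)(-1) - (-2)(-4) = -2 - 8 = -10
Dx = (2)(-1) - (-2)(-4) = -2 - 8 = -10
Dy = (2)(-2) - (-2)(2) = -4 + 4 = 0
x = Dx/D = -10/-10 = 1
y = Dy/D = 0/-10 = 0

x = 1, y = 0


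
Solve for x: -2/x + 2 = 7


Subtract 2 from both sides: -2/x = 5
Multiply both sides by x: -2 = 5 * x
Divide by 5: x = -2/5

x = -2/5


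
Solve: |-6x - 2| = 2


An absolute value equation |expr| = 2 gives two cases:
Case 1: -6x - 2 = 2
  -6x = 4, so x = -2/3
Case 2: -6x - 2 = -2
  -6x = 0, so x = 0

x = -2/3, x = 0


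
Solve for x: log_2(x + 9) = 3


Convert to exponential form: x + 9 = 2^3 = 8
x = 8 - 9 = -1
Check: log_2(-1 + 9) = log_2(8) = log_2(8) = 3 ✓

x = -1


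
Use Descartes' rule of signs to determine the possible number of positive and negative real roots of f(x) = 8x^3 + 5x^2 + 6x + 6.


Descartes' rule of signs:

For positive roots, count sign changes in f(x) = 8x^3 + 5x^2 + 6x + 6:
Signs of coefficients: +, +, +, +
Number of sign changes: 0
Possible positive real roots: 0

For negative roots, examine f(-x) = -8x^3 + 5x^2 - 6x + 6:
Signs of coefficients: -, +, -, +
Number of sign changes: 3
Possible negative real roots: 3, 1

Positive roots: 0; Negative roots: 3 or 1


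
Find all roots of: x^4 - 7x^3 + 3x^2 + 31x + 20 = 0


Let p(x) = x^4 - 7x^3 + 3x^2 + 31x + 20. By the rational root theorem (leading coefficient 1), any rational root is an integer divisor of 20: try ±1, ±2, ... in turn.
Test x = 1: value = 48 ≠ 0.
Test x = -1: value = 0 ✓, so (x + 1) is a factor.
Synthetic division by (x + 1): bring down 1; 1(-1) - 7 = -8; (-8)(-1) + 3 = 11; 11(-1) + 31 = 20; 20(-1) + 20 = 0 → quotient x^3 - 8x^2 + 11x + 20, remainder 0.
Continue with the quotient x^3 - 8x^2 + 11x + 20 (candidates must divide 20; re-test x = -1 first in case it repeats).
Test x = -1: value = 0 ✓, so (x + 1) is a factor.
Synthetic division by (x + 1): bring down 1; 1(-1) - 8 = -9; (-9)(-1) + 11 = 20; 20(-1) + 20 = 0 → quotient x^2 - 9x + 20, remainder 0.
Solve the quadratic x^2 - 9x + 20 = 0: discriminant = (-9)^2 - 4(1)(20) = 81 - 80 = 1.
sqrt(1) = 1, so x = (9 ± 1)/2: x = 5 or x = 4.
Collecting all roots found:

x = -1 (multiplicity 2), x = 4, x = 5


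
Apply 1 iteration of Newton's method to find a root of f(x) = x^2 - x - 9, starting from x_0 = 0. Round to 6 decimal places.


Newton's method: x_(n+1) = x_n - f(x_n)/f'(x_n)
f(x) = x^2 - x - 9
f'(x) = 2x - 1

Iteration 1:
  f(0.000000) = -9.000000
  f'(0.000000) = -1.000000
  x_1 = 0.000000 - (-9.000000)/(-1.000000) = -9.000000

x_1 = -9.000000


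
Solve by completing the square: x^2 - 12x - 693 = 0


Start: x^2 - 12x - 693 = 0
Move constant: x^2 - 12x = 693
Half of -12 is -6, squared is 36
Add 36 to both sides: x^2 - 12x + 36 = 729
(x - 6)^2 = 729
x - 6 = ±27
x = 6 + 27 = 33 or x = 6 - 27 = -21

x = -21, x = 33


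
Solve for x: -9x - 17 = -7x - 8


Starting with: -9x - 17 = -7x - 8
Move all x terms to left: (-9 + 7)x = -8 + 17
Simplify: -2x = 9
Divide both sides by -2: x = -9/2

x = -9/2


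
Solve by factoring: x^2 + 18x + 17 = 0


We need two numbers that multiply to 17 and add to 18.
Those numbers are 1 and 17 (since 1 * 17 = 17 and 1 + 17 = 18).
So x^2 + 18x + 17 = (x + 1)(x + 17) = 0
Setting each factor to zero: x = -1 or x = -17

x = -17, x = -1


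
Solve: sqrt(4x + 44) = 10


Square both sides: 4x + 44 = 10^2 = 100
4x = 100 - 44 = 56
x = 14
Check: sqrt(4*14 + 44) = sqrt(100) = 10 ✓

x = 14


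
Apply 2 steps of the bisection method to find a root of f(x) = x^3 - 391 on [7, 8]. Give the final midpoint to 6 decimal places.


f(x) = x^3 - 391
f(7) = -48 < 0
f(8) = 121 > 0

Step 1: midpoint = (7.000000 + 8.000000)/2 = 7.500000
  f(7.500000) = 30.875000
  f(mid) > 0, so root is in [7.000000, 7.500000]

Step 2: midpoint = (7.000000 + 7.500000)/2 = 7.250000
  f(7.250000) = -9.921875
  f(mid) < 0, so root is in [7.250000, 7.500000]

midpoint = 7.250000


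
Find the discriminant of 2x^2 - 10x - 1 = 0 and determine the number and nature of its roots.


For ax^2 + bx + c = 0, discriminant D = b^2 - 4ac
Here a = 2, b = -10, c = -1
D = (-10)^2 - 4(2)(-1) = 100 + 8 = 108

D = 108 > 0 but not a perfect square
The equation has 2 distinct real irrational roots.

Discriminant = 108, 2 distinct real irrational roots


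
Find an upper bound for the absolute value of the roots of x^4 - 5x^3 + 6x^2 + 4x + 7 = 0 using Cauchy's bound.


Cauchy's bound: all roots r satisfy |r| <= 1 + max(|a_i/a_n|) for i = 0,...,n-1
where a_n is the leading coefficient.

Coefficients: [1, -5, 6, 4, 7]
Leading coefficient a_n = 1
Ratios |a_i/a_n|: 5, 6, 4, 7
Maximum ratio: 7
Cauchy's bound: |r| <= 1 + 7 = 8

Upper bound = 8


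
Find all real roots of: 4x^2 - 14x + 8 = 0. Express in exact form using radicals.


Using the quadratic formula: x = (-b ± sqrt(b^2 - 4ac)) / (2a)
Here a = 4, b = -14, c = 8
Discriminant = b^2 - 4ac = (-14)^2 - 4(4)(8) = 196 - 128 = 68
Since discriminant = 68 > 0, there are two real roots.
x = (14 ± 2*sqrt(17)) / 8
Simplifying: x = (7 ± sqrt(17)) / 4
Numerically: x ≈ 2.7808 or x ≈ 0.7192

x = (7 + sqrt(17)) / 4 or x = (7 - sqrt(17)) / 4


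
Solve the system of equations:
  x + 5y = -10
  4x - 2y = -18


Using Cramer's rule:
Determinant D = (1)(-2) - (4)(5) = -2 - 20 = -22
Dx = (-10)(-2) - (-18)(5) = 20 + 90 = 110
Dy = (1)(-18) - (4)(-10) = -18 + 40 = 22
x = Dx/D = 110/-22 = -5
y = Dy/D = 22/-22 = -1

x = -5, y = -1


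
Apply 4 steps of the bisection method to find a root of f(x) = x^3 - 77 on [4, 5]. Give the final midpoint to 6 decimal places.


f(x) = x^3 - 77
f(4) = -13 < 0
f(5) = 48 > 0

Step 1: midpoint = (4.000000 + 5.000000)/2 = 4.500000
  f(4.500000) = 14.125000
  f(mid) > 0, so root is in [4.000000, 4.500000]

Step 2: midpoint = (4.000000 + 4.500000)/2 = 4.250000
  f(4.250000) = -0.234375
  f(mid) < 0, so root is in [4.250000, 4.500000]

Step 3: midpoint = (4.250000 + 4.500000)/2 = 4.375000
  f(4.375000) = 6.740234
  f(mid) > 0, so root is in [4.250000, 4.375000]

Step 4: midpoint = (4.250000 + 4.375000)/2 = 4.312500
  f(4.312500) = 3.202393
  f(mid) > 0, so root is in [4.250000, 4.312500]

midpoint = 4.312500


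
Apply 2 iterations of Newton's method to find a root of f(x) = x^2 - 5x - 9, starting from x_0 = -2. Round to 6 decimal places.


Newton's method: x_(n+1) = x_n - f(x_n)/f'(x_n)
f(x) = x^2 - 5x - 9
f'(x) = 2x - 5

Iteration 1:
  f(-2.000000) = 5.000000
  f'(-2.000000) = -9.000000
  x_1 = -2.000000 - (5.000000)/(-9.000000) = -1.444444

Iteration 2:
  f(-1.444444) = 0.308642
  f'(-1.444444) = -7.888889
  x_2 = -1.444444 - (0.308642)/(-7.888889) = -1.405321

x_2 = -1.405321
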